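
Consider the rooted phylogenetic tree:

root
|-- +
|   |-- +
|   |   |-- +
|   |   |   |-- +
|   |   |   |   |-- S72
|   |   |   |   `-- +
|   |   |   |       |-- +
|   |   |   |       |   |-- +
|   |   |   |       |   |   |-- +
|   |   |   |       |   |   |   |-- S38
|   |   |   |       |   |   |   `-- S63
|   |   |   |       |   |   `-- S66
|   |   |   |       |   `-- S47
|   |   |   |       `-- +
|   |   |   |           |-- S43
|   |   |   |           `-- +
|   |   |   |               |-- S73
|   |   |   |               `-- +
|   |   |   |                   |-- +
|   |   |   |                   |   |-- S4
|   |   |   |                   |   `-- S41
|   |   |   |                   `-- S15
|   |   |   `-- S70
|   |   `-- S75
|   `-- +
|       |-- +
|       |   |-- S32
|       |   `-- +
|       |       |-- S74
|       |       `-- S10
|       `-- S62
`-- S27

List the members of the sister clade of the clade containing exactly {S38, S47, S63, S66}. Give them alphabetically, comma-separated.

S15, S4, S41, S43, S73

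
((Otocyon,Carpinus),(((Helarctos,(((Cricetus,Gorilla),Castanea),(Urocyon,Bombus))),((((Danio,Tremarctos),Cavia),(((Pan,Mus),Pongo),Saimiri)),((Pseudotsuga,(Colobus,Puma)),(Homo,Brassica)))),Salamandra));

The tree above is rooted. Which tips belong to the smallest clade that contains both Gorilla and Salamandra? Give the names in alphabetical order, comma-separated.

Bombus, Brassica, Castanea, Cavia, Colobus, Cricetus, Danio, Gorilla, Helarctos, Homo, Mus, Pan, Pongo, Pseudotsuga, Puma, Saimiri, Salamandra, Tremarctos, Urocyon

Tracing Gorilla: it sits inside (Cricetus,Gorilla).
Tracing Salamandra: it sits inside (((Helarctos,(((Cricetus,Gorilla),Castanea),(Urocyon,Bombus))),((((Danio,Tremarctos),Cavia),(((Pan,Mus),Pongo),Saimiri)),((Pseudotsuga,(Colobus,Puma)),(Homo,Brassica)))),Salamandra).
The smallest clade enclosing both is (((Helarctos,(((Cricetus,Gorilla),Castanea),(Urocyon,Bombus))),((((Danio,Tremarctos),Cavia),(((Pan,Mus),Pongo),Saimiri)),((Pseudotsuga,(Colobus,Puma)),(Homo,Brassica)))),Salamandra); the answer is its 19 terminal taxa in alphabetical order.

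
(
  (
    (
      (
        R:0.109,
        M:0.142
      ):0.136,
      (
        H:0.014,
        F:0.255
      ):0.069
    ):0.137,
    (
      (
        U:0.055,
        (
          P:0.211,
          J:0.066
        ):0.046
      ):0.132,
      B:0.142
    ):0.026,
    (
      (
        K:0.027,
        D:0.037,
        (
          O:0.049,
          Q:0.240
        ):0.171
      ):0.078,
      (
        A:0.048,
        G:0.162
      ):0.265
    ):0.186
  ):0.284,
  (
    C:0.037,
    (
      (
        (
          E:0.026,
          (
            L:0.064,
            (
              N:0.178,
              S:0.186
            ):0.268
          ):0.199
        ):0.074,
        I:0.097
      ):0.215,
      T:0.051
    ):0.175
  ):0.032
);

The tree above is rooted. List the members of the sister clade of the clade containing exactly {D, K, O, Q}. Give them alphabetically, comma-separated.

The clade containing exactly {D, K, O, Q} attaches to the tree at the node subtending ((K,D,(O,Q)),(A,G)).
The other lineage descending from that same node — the sister group — is (A,G); its 2 tips in alphabetical order are the answer.

A, G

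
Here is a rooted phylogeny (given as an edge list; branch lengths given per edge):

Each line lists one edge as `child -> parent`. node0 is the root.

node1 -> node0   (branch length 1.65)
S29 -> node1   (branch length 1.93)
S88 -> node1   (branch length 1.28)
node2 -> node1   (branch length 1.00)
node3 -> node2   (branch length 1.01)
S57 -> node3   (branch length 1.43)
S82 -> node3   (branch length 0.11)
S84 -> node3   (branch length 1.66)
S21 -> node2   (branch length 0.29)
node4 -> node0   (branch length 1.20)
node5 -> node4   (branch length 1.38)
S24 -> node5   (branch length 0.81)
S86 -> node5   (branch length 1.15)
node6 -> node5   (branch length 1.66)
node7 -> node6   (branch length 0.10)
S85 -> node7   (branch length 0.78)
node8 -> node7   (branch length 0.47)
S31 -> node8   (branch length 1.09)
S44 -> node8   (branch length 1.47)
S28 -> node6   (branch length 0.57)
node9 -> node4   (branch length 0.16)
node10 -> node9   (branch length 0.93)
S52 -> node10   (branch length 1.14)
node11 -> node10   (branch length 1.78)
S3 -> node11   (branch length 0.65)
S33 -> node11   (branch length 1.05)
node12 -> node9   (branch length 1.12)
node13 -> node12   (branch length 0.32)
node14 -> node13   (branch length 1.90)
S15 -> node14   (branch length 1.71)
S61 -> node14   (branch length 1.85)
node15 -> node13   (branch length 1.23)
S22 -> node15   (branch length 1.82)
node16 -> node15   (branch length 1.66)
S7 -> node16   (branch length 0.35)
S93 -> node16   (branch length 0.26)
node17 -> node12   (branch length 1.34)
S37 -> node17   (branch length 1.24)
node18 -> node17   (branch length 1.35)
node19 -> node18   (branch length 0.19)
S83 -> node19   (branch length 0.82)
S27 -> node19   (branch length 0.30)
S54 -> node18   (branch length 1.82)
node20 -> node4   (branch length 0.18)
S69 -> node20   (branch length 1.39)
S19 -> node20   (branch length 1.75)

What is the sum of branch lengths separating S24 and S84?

The path runs S24 → … → MRCA → … → S84; the MRCA is the root of the tree.
Branch lengths along that path: 0.81 + 1.38 + 1.20 + 1.65 + 1.00 + 1.01 + 1.66 = 8.71.

8.71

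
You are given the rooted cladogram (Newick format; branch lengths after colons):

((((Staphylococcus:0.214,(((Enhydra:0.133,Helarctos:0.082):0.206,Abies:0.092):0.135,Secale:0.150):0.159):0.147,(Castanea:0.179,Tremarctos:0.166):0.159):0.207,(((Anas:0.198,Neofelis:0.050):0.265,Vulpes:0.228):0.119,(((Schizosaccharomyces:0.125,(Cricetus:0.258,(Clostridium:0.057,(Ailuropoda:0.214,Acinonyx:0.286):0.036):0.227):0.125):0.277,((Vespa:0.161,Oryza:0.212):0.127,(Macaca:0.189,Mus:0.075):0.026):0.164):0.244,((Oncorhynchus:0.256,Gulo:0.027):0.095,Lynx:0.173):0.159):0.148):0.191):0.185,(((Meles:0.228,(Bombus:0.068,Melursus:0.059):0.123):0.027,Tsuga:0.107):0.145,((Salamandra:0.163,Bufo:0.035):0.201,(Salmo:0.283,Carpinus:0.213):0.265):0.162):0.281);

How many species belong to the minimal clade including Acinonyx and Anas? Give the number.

The MRCA of Acinonyx and Anas is the node subtending (((Anas,Neofelis),Vulpes),(((Schizosaccharomyces,(Cricetus,(Clostridium,(Ailuropoda,Acinonyx)))),((Vespa,Oryza),(Macaca,Mus))),((Oncorhynchus,Gulo),Lynx))).
That clade contains 15 terminal taxa: Acinonyx, Ailuropoda, Anas, Clostridium, Cricetus, Gulo, Lynx, Macaca, Mus, Neofelis, Oncorhynchus, Oryza, Schizosaccharomyces, Vespa, Vulpes.

15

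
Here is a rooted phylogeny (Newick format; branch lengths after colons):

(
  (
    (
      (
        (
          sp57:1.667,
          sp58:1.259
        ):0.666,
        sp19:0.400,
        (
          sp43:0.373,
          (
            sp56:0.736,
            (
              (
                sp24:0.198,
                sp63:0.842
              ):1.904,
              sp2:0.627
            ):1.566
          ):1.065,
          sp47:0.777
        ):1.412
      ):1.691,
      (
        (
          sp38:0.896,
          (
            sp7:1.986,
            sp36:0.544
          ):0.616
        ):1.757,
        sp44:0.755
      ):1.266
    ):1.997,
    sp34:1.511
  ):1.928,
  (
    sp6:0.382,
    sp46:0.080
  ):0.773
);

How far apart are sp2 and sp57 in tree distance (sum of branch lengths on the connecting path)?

7.003

The path runs sp2 → … → MRCA → … → sp57; the MRCA is the node subtending ((sp57,sp58),sp19,(sp43,(sp56,((sp24,sp63),sp2)),sp47)).
Branch lengths along that path: 0.627 + 1.566 + 1.065 + 1.412 + 0.666 + 1.667 = 7.003.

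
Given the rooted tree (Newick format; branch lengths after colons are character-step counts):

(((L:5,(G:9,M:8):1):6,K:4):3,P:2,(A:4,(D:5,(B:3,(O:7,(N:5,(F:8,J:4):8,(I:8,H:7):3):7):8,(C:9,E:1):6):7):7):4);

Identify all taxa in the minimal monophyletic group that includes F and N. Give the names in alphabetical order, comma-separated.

F, H, I, J, N

Tracing F: it sits inside (F,J).
Tracing N: it sits inside (N,(F,J),(I,H)).
The smallest clade enclosing both is (N,(F,J),(I,H)); the answer is its 5 terminal taxa in alphabetical order.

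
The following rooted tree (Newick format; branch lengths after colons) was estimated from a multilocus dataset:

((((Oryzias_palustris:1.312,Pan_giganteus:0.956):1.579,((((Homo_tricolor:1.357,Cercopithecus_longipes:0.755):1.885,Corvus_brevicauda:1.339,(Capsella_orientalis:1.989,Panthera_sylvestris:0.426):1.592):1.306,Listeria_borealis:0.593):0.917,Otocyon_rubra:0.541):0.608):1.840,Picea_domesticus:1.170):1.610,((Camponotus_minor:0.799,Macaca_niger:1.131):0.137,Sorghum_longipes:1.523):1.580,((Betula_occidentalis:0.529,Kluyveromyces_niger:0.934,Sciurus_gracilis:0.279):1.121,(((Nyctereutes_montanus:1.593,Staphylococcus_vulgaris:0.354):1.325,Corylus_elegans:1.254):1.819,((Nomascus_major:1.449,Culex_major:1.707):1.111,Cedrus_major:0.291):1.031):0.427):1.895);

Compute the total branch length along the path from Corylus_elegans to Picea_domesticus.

The path runs Corylus_elegans → … → MRCA → … → Picea_domesticus; the MRCA is the root of the tree.
Branch lengths along that path: 1.254 + 1.819 + 0.427 + 1.895 + 1.610 + 1.170 = 8.175.

8.175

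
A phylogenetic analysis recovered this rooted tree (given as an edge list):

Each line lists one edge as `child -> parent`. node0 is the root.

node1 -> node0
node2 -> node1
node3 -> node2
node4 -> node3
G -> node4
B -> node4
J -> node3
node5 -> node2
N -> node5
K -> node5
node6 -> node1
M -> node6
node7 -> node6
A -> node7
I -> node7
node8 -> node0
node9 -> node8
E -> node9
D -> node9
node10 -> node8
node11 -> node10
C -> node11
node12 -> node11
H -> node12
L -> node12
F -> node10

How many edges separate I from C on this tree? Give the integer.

The MRCA of I and C is the root of the tree.
From I up to that node: 4 branches. From C up to the same node: 4 branches. Total: 4 + 4 = 8.

8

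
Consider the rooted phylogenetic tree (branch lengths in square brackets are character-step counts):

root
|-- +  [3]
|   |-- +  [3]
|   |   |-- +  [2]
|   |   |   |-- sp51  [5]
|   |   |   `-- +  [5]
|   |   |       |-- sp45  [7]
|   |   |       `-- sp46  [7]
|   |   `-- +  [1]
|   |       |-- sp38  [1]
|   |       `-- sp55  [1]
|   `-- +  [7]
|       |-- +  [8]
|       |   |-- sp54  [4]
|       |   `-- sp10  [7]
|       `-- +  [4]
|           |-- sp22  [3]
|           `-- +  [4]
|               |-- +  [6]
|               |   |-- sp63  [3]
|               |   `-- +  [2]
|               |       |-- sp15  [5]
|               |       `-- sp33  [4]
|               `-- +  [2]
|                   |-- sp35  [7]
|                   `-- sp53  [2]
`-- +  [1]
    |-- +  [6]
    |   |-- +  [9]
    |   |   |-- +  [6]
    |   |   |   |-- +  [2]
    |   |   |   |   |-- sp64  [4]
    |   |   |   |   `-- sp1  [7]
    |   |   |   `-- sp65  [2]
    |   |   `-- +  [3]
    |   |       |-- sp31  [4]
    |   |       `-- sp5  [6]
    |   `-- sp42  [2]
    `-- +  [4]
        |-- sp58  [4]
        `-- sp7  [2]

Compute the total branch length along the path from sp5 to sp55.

33

The path runs sp5 → … → MRCA → … → sp55; the MRCA is the root of the tree.
Branch lengths along that path: 6 + 3 + 9 + 6 + 1 + 3 + 3 + 1 + 1 = 33.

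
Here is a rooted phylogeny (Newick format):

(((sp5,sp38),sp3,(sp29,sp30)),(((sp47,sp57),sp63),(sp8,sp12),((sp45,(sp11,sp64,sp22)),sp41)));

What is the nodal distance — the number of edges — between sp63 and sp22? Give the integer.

The MRCA of sp63 and sp22 is the node subtending (((sp47,sp57),sp63),(sp8,sp12),((sp45,(sp11,sp64,sp22)),sp41)).
From sp63 up to that node: 2 branches. From sp22 up to the same node: 4 branches. Total: 2 + 4 = 6.

6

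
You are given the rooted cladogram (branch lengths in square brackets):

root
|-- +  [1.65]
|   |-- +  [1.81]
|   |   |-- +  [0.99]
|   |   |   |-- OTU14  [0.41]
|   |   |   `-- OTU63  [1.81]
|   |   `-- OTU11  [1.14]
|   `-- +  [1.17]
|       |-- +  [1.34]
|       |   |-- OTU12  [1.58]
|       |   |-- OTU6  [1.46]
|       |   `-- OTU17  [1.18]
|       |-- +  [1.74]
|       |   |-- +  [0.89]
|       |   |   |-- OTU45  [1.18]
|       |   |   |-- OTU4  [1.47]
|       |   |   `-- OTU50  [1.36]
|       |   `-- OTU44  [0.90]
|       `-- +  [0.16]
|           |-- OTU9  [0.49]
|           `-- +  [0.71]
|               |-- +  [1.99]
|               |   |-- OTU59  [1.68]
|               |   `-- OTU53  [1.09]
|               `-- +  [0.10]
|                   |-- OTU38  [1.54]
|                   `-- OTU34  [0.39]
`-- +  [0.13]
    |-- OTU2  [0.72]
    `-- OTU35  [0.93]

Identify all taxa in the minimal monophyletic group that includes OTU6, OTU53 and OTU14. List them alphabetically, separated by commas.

OTU11, OTU12, OTU14, OTU17, OTU34, OTU38, OTU4, OTU44, OTU45, OTU50, OTU53, OTU59, OTU6, OTU63, OTU9

Tracing OTU6: it sits inside (OTU12,OTU6,OTU17).
Tracing OTU53: it sits inside (OTU59,OTU53).
Tracing OTU14: it sits inside (OTU14,OTU63).
The smallest clade enclosing all 3 is (((OTU14,OTU63),OTU11),((OTU12,OTU6,OTU17),((OTU45,OTU4,OTU50),OTU44),(OTU9,((OTU59,OTU53),(OTU38,OTU34))))); the answer is its 15 terminal taxa in alphabetical order.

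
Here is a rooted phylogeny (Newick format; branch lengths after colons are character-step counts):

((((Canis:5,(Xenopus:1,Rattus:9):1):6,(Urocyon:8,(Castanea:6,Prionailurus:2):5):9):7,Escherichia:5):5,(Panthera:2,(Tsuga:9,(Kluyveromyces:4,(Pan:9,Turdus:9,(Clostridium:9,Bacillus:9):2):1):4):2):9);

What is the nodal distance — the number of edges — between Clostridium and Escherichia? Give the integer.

8

The MRCA of Clostridium and Escherichia is the root of the tree.
From Clostridium up to that node: 6 branches. From Escherichia up to the same node: 2 branches. Total: 6 + 2 = 8.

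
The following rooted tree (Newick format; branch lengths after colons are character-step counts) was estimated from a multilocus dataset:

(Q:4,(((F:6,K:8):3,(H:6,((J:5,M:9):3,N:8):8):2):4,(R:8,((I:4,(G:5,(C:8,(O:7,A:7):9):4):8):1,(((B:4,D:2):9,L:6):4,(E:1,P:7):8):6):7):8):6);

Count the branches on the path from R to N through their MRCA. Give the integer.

6

The MRCA of R and N is the node subtending (((F,K),(H,((J,M),N))),(R,((I,(G,(C,(O,A)))),(((B,D),L),(E,P))))).
From R up to that node: 2 branches. From N up to the same node: 4 branches. Total: 2 + 4 = 6.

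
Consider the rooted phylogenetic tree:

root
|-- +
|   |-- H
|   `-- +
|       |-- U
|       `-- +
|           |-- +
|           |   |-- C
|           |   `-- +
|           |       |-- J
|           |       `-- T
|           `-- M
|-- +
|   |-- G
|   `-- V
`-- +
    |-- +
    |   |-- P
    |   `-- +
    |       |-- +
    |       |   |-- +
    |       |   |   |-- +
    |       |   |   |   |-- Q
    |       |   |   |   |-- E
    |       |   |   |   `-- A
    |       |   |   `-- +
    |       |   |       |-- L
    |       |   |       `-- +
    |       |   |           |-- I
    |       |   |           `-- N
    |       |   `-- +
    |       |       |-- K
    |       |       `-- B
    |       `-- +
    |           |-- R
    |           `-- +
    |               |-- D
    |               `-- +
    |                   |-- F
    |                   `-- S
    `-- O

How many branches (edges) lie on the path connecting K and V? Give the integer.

The MRCA of K and V is the root of the tree.
From K up to that node: 6 branches. From V up to the same node: 2 branches. Total: 6 + 2 = 8.

8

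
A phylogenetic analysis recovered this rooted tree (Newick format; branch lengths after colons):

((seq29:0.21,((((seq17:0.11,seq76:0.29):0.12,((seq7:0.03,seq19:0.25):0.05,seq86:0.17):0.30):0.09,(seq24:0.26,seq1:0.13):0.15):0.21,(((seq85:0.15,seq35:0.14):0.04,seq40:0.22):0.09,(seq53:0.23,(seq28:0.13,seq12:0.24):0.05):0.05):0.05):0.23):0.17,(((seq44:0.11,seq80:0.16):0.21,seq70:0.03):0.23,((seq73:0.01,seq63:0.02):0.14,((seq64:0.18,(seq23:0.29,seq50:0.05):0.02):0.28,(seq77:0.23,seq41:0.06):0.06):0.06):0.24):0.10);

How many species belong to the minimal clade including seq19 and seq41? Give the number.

The MRCA of seq19 and seq41 is the root, so the clade is the entire tree.
That clade contains 24 terminal taxa: seq1, seq12, seq17, seq19, seq23, seq24, seq28, seq29, seq35, seq40, seq41, seq44, seq50, seq53, seq63, seq64, seq7, seq70, seq73, seq76, seq77, seq80, seq85, seq86.

24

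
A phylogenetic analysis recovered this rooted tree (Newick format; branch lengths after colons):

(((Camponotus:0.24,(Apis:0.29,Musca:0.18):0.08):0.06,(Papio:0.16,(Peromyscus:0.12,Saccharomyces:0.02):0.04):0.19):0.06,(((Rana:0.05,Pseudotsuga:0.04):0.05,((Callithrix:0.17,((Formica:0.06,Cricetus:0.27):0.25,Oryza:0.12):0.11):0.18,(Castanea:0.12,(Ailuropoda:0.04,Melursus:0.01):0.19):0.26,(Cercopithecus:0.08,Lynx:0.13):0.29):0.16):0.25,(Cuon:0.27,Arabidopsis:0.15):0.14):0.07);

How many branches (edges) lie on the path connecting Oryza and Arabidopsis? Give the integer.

The MRCA of Oryza and Arabidopsis is the node subtending (((Rana,Pseudotsuga),((Callithrix,((Formica,Cricetus),Oryza)),(Castanea,(Ailuropoda,Melursus)),(Cercopithecus,Lynx))),(Cuon,Arabidopsis)).
From Oryza up to that node: 5 branches. From Arabidopsis up to the same node: 2 branches. Total: 5 + 2 = 7.

7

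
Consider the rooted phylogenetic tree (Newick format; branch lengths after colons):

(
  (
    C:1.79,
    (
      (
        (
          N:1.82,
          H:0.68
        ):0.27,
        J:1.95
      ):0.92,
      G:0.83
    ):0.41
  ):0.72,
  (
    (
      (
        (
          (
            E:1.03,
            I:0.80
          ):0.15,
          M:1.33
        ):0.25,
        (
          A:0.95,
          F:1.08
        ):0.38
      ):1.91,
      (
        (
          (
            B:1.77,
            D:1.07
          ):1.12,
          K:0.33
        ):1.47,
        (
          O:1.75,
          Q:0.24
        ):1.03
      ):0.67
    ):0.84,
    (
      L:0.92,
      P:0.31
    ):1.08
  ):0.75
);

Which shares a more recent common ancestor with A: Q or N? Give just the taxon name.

Q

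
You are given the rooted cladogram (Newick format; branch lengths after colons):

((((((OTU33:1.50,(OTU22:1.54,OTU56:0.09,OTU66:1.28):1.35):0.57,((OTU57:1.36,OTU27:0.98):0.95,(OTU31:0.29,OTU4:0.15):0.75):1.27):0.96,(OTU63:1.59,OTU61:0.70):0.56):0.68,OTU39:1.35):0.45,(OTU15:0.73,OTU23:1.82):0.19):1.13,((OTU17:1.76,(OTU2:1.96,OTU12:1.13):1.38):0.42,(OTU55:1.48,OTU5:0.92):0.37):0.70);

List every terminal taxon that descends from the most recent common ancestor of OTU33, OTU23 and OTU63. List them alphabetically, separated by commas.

Tracing OTU33: it sits inside (OTU33,(OTU22,OTU56,OTU66)).
Tracing OTU23: it sits inside (OTU15,OTU23).
Tracing OTU63: it sits inside (OTU63,OTU61).
The smallest clade enclosing all 3 is (((((OTU33,(OTU22,OTU56,OTU66)),((OTU57,OTU27),(OTU31,OTU4))),(OTU63,OTU61)),OTU39),(OTU15,OTU23)); the answer is its 13 terminal taxa in alphabetical order.

OTU15, OTU22, OTU23, OTU27, OTU31, OTU33, OTU39, OTU4, OTU56, OTU57, OTU61, OTU63, OTU66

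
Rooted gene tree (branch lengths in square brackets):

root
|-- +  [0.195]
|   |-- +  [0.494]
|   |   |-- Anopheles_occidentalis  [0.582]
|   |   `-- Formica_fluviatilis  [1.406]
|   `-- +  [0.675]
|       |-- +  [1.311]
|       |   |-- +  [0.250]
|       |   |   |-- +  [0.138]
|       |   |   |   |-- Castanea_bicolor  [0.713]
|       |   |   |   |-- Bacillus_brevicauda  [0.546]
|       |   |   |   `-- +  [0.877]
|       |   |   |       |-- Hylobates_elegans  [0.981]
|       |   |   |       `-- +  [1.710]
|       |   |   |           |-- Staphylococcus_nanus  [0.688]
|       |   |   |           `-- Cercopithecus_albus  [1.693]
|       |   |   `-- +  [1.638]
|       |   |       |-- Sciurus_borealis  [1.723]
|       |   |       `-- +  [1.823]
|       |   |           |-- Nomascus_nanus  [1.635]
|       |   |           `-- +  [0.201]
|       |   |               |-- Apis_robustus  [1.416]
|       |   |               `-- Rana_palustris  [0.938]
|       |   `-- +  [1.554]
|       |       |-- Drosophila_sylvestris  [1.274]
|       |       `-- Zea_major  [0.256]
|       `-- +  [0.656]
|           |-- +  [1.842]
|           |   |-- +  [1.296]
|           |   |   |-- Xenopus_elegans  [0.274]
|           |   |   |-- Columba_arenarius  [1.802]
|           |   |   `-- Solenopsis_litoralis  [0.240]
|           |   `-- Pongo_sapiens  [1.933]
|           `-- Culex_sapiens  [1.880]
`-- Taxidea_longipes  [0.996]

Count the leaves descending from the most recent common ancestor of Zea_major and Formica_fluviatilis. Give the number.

18

The MRCA of Zea_major and Formica_fluviatilis is the node subtending ((Anopheles_occidentalis,Formica_fluviatilis),((((Castanea_bicolor,Bacillus_brevicauda,(Hylobates_elegans,(Staphylococcus_nanus,Cercopithecus_albus))),(Sciurus_borealis,(Nomascus_nanus,(Apis_robustus,Rana_palustris)))),(Drosophila_sylvestris,Zea_major)),(((Xenopus_elegans,Columba_arenarius,Solenopsis_litoralis),Pongo_sapiens),Culex_sapiens))).
That clade contains 18 terminal taxa: Anopheles_occidentalis, Apis_robustus, Bacillus_brevicauda, Castanea_bicolor, Cercopithecus_albus, Columba_arenarius, Culex_sapiens, Drosophila_sylvestris, Formica_fluviatilis, Hylobates_elegans, Nomascus_nanus, Pongo_sapiens, Rana_palustris, Sciurus_borealis, Solenopsis_litoralis, Staphylococcus_nanus, Xenopus_elegans, Zea_major.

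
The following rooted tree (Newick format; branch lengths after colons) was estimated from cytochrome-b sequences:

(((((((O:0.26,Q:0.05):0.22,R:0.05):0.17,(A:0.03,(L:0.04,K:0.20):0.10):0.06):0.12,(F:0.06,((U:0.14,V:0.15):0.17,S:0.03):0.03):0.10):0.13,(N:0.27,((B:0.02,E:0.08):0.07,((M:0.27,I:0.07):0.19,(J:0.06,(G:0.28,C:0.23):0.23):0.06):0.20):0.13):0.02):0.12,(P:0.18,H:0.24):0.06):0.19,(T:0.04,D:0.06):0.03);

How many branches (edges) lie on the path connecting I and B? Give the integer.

5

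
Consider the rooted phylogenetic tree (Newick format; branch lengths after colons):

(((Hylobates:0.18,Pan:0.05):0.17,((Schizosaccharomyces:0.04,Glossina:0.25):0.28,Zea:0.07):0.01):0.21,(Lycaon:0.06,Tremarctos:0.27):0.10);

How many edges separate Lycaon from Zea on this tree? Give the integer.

The MRCA of Lycaon and Zea is the root of the tree.
From Lycaon up to that node: 2 branches. From Zea up to the same node: 3 branches. Total: 2 + 3 = 5.

5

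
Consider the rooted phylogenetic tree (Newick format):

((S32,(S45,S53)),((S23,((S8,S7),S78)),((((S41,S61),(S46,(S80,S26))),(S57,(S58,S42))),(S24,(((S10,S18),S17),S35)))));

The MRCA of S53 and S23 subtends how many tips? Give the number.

The MRCA of S53 and S23 is the root, so the clade is the entire tree.
That clade contains 20 terminal taxa: S10, S17, S18, S23, S24, S26, S32, S35, S41, S42, S45, S46, S53, S57, S58, S61, S7, S78, S8, S80.

20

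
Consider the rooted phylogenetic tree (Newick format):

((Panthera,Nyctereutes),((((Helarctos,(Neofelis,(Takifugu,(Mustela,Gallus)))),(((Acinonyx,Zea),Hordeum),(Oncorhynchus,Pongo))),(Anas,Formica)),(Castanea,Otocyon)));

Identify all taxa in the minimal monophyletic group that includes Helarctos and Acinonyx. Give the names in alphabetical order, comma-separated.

Acinonyx, Gallus, Helarctos, Hordeum, Mustela, Neofelis, Oncorhynchus, Pongo, Takifugu, Zea

Tracing Helarctos: it sits inside (Helarctos,(Neofelis,(Takifugu,(Mustela,Gallus)))).
Tracing Acinonyx: it sits inside (Acinonyx,Zea).
The smallest clade enclosing both is ((Helarctos,(Neofelis,(Takifugu,(Mustela,Gallus)))),(((Acinonyx,Zea),Hordeum),(Oncorhynchus,Pongo))); the answer is its 10 terminal taxa in alphabetical order.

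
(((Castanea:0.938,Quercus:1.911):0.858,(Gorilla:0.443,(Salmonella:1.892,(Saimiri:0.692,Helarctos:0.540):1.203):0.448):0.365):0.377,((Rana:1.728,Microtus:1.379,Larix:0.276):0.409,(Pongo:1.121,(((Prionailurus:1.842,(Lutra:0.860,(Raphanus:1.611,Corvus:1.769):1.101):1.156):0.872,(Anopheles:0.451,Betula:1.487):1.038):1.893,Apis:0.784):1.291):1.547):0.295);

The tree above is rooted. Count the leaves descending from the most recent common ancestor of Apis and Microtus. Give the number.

The MRCA of Apis and Microtus is the node subtending ((Rana,Microtus,Larix),(Pongo,(((Prionailurus,(Lutra,(Raphanus,Corvus))),(Anopheles,Betula)),Apis))).
That clade contains 11 terminal taxa: Anopheles, Apis, Betula, Corvus, Larix, Lutra, Microtus, Pongo, Prionailurus, Rana, Raphanus.

11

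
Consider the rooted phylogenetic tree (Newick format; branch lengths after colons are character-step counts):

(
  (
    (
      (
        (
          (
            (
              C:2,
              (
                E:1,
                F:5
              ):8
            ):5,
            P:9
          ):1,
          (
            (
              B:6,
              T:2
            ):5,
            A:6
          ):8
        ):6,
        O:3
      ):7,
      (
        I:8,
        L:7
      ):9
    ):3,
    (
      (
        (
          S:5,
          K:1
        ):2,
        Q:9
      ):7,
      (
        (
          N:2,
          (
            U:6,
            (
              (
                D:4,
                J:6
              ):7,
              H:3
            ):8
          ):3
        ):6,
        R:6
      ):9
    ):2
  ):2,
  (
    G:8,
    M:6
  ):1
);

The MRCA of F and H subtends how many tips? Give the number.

The MRCA of F and H is the node subtending ((((((C,(E,F)),P),((B,T),A)),O),(I,L)),(((S,K),Q),((N,(U,((D,J),H))),R))).
That clade contains 19 terminal taxa: A, B, C, D, E, F, H, I, J, K, L, N, O, P, Q, R, S, T, U.

19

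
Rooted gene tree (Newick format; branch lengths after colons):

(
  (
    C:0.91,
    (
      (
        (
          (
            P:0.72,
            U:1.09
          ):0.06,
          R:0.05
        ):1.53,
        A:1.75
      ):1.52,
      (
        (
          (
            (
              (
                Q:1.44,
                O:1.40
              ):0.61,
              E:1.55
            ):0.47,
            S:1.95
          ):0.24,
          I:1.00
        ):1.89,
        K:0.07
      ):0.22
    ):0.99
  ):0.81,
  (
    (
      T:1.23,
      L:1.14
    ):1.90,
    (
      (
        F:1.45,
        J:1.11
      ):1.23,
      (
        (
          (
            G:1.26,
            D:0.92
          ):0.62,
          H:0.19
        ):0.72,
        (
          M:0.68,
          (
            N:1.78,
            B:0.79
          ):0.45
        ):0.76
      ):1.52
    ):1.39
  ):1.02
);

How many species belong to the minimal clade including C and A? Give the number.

The MRCA of C and A is the node subtending (C,((((P,U),R),A),(((((Q,O),E),S),I),K))).
That clade contains 11 terminal taxa: A, C, E, I, K, O, P, Q, R, S, U.

11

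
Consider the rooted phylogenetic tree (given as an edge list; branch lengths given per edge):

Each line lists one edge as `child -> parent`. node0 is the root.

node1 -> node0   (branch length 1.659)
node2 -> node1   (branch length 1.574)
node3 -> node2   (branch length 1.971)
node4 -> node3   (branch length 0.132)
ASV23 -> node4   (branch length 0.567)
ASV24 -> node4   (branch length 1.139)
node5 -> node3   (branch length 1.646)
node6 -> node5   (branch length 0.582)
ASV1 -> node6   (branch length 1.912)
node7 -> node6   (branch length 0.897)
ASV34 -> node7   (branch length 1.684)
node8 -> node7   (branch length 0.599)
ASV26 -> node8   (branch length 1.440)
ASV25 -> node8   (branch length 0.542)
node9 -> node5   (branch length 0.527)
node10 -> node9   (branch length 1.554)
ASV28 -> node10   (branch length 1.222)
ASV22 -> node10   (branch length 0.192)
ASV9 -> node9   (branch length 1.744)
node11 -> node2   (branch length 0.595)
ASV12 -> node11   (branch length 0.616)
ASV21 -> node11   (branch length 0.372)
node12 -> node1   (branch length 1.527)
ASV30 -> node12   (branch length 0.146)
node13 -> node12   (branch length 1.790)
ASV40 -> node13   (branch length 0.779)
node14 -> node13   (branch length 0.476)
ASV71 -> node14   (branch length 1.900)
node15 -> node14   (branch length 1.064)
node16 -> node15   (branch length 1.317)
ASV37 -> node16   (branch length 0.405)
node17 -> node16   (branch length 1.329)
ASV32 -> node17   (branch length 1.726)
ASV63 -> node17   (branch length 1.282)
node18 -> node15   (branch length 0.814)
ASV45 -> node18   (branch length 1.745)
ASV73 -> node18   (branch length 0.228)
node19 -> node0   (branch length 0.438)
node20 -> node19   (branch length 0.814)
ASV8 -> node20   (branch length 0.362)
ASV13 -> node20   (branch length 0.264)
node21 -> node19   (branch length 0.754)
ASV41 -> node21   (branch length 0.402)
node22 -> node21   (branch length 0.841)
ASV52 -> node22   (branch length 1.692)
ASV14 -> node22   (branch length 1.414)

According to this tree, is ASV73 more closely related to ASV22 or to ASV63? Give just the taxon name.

ASV63

The MRCA of ASV73 and ASV63 subtends ((ASV37,(ASV32,ASV63)),(ASV45,ASV73)) (5 taxa).
The MRCA of ASV73 and ASV22 subtends ((((ASV23,ASV24),((ASV1,(ASV34,(ASV26,ASV25))),((ASV28,ASV22),ASV9))),(ASV12,ASV21)),(ASV30,(ASV40,(ASV71,((ASV37,(ASV32,ASV63)),(ASV45,ASV73)))))) (19 taxa).
The first is nested inside the second, so ASV73 shares a more recent common ancestor with ASV63.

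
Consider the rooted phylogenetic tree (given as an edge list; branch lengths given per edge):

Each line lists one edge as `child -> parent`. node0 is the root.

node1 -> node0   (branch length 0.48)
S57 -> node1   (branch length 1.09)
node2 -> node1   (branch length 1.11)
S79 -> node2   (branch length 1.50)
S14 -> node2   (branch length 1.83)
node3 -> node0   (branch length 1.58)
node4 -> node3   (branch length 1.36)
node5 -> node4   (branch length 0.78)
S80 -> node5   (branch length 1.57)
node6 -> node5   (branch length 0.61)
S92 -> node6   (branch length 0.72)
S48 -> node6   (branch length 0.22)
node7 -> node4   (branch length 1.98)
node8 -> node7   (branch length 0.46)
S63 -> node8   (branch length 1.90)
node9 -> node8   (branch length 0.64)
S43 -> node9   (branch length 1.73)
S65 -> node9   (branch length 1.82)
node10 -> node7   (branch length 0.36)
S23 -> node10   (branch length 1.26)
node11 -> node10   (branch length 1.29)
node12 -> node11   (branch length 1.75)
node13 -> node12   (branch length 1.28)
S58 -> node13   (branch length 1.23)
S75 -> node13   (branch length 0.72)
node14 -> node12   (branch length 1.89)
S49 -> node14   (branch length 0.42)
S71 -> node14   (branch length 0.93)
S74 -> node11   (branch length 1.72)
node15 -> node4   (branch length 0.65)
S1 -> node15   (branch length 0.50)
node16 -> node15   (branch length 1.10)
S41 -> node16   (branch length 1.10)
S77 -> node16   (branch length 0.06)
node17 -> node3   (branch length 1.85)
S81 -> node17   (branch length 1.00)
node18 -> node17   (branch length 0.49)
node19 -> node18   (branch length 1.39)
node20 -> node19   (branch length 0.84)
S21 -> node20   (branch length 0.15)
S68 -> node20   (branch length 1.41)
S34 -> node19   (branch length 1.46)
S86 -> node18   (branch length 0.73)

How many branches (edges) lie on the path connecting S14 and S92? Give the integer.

8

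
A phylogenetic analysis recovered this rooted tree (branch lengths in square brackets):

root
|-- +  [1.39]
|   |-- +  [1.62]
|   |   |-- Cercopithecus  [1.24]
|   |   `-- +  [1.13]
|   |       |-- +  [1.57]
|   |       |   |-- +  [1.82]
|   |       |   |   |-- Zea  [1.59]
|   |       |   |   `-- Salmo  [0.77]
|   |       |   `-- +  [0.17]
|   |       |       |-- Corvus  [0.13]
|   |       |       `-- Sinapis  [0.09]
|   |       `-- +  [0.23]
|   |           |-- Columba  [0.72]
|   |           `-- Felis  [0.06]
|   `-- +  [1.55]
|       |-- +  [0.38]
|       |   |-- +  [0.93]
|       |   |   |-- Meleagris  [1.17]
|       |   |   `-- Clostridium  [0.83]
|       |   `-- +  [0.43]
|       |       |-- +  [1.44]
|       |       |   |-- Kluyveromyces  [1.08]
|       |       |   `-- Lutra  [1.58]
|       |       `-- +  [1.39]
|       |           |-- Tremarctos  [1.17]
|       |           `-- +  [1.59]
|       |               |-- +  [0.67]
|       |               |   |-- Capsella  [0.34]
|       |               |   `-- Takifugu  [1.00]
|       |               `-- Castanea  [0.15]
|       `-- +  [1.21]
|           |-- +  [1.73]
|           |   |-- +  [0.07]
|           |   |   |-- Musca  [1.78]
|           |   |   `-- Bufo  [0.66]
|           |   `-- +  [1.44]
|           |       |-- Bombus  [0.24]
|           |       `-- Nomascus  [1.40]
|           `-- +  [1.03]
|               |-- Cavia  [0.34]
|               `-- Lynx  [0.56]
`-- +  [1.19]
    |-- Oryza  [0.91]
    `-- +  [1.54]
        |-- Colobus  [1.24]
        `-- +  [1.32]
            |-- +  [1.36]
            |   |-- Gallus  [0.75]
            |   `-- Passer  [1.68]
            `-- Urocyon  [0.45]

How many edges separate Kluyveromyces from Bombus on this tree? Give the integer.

The MRCA of Kluyveromyces and Bombus is the node subtending (((Meleagris,Clostridium),((Kluyveromyces,Lutra),(Tremarctos,((Capsella,Takifugu),Castanea)))),(((Musca,Bufo),(Bombus,Nomascus)),(Cavia,Lynx))).
From Kluyveromyces up to that node: 4 branches. From Bombus up to the same node: 4 branches. Total: 4 + 4 = 8.

8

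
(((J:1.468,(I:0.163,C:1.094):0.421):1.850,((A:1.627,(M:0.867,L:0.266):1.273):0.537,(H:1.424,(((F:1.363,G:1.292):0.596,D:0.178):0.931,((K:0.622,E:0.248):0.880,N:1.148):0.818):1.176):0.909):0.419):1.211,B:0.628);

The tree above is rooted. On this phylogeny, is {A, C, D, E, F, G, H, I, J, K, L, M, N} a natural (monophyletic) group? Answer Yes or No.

The most recent common ancestor of these taxa subtends ((J,(I,C)),((A,(M,L)),(H,(((F,G),D),((K,E),N))))).
That clade has exactly 13 tips — every listed taxon and nothing else — so the group is monophyletic.

Yes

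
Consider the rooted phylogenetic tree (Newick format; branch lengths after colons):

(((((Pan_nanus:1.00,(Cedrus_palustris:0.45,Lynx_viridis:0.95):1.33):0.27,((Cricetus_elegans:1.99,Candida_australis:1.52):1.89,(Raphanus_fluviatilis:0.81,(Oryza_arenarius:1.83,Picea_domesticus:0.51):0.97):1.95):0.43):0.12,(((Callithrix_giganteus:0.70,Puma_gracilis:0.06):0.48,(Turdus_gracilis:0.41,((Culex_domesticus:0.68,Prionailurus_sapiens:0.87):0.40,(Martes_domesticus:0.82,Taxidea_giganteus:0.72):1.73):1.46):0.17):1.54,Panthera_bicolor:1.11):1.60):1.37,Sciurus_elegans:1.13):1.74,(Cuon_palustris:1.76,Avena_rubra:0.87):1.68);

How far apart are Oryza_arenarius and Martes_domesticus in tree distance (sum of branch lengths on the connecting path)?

12.62

The path runs Oryza_arenarius → … → MRCA → … → Martes_domesticus; the MRCA is the node subtending (((Pan_nanus,(Cedrus_palustris,Lynx_viridis)),((Cricetus_elegans,Candida_australis),(Raphanus_fluviatilis,(Oryza_arenarius,Picea_domesticus)))),(((Callithrix_giganteus,Puma_gracilis),(Turdus_gracilis,((Culex_domesticus,Prionailurus_sapiens),(Martes_domesticus,Taxidea_giganteus)))),Panthera_bicolor)).
Branch lengths along that path: 1.83 + 0.97 + 1.95 + 0.43 + 0.12 + 1.60 + 1.54 + 0.17 + 1.46 + 1.73 + 0.82 = 12.62.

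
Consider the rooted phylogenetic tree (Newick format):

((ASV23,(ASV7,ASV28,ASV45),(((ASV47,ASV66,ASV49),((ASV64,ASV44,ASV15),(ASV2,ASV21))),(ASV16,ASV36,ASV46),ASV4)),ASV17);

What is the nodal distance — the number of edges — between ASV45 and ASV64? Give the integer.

The MRCA of ASV45 and ASV64 is the node subtending (ASV23,(ASV7,ASV28,ASV45),(((ASV47,ASV66,ASV49),((ASV64,ASV44,ASV15),(ASV2,ASV21))),(ASV16,ASV36,ASV46),ASV4)).
From ASV45 up to that node: 2 branches. From ASV64 up to the same node: 5 branches. Total: 2 + 5 = 7.

7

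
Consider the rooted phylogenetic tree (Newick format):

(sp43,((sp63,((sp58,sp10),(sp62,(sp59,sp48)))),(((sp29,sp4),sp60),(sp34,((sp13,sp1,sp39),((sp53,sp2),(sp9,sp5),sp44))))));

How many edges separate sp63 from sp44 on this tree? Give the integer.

The MRCA of sp63 and sp44 is the node subtending ((sp63,((sp58,sp10),(sp62,(sp59,sp48)))),(((sp29,sp4),sp60),(sp34,((sp13,sp1,sp39),((sp53,sp2),(sp9,sp5),sp44))))).
From sp63 up to that node: 2 branches. From sp44 up to the same node: 5 branches. Total: 2 + 5 = 7.

7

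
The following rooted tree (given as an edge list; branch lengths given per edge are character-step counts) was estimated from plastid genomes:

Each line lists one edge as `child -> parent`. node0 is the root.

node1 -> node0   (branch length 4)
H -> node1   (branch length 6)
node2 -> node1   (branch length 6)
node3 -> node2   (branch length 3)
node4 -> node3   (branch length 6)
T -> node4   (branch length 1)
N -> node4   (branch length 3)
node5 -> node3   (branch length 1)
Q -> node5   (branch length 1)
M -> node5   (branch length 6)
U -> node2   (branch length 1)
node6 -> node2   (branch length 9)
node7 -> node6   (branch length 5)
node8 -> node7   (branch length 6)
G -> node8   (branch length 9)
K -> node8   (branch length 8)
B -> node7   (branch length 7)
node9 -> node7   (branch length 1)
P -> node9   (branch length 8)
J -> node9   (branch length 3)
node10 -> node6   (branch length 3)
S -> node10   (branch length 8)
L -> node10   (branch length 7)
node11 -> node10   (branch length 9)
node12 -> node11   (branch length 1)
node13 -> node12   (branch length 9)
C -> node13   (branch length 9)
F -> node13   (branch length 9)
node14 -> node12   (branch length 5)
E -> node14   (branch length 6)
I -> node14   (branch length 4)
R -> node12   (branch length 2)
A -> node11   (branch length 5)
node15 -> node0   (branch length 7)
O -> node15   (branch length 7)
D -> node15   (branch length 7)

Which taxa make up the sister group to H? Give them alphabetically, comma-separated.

H attaches to the tree at the node subtending (H,(((T,N),(Q,M)),U,(((G,K),B,(P,J)),(S,L,(((C,F),(E,I),R),A))))).
The other lineage descending from that same node — the sister group — is (((T,N),(Q,M)),U,(((G,K),B,(P,J)),(S,L,(((C,F),(E,I),R),A)))); its 18 tips in alphabetical order are the answer.

A, B, C, E, F, G, I, J, K, L, M, N, P, Q, R, S, T, U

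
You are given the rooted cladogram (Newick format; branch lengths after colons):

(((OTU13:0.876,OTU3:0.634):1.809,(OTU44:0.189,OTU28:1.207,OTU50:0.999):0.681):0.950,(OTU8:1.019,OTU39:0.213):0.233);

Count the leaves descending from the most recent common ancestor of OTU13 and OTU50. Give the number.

The MRCA of OTU13 and OTU50 is the node subtending ((OTU13,OTU3),(OTU44,OTU28,OTU50)).
That clade contains 5 terminal taxa: OTU13, OTU28, OTU3, OTU44, OTU50.

5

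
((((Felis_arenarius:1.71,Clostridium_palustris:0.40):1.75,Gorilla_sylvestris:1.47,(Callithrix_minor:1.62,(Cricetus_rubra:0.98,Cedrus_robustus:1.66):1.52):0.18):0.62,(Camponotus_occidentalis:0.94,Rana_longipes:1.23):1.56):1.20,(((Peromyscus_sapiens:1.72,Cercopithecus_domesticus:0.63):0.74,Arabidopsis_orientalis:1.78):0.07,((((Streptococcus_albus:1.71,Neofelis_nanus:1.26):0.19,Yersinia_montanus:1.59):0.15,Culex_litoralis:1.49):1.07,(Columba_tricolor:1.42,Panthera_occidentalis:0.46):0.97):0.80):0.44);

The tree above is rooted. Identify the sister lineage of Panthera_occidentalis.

Columba_tricolor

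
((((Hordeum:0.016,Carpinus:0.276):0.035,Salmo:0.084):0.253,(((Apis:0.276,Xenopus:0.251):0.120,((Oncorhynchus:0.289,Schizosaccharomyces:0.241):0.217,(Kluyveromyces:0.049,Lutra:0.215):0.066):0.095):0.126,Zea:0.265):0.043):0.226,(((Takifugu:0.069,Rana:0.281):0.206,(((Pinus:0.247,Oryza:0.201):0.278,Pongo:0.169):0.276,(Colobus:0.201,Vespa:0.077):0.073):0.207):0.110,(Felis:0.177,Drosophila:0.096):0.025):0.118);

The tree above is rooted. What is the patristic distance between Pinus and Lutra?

The path runs Pinus → … → MRCA → … → Lutra; the MRCA is the root of the tree.
Branch lengths along that path: 0.247 + 0.278 + 0.276 + 0.207 + 0.110 + 0.118 + 0.226 + 0.043 + 0.126 + 0.095 + 0.066 + 0.215 = 2.007.

2.007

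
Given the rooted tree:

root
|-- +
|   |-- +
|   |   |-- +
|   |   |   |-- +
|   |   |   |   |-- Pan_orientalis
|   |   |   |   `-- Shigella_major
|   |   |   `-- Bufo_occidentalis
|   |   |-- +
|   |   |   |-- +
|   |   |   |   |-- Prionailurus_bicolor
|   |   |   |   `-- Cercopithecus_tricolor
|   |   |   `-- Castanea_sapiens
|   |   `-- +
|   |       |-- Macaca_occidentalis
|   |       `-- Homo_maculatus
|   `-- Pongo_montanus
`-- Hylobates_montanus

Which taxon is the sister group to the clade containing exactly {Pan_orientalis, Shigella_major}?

The clade containing exactly {Pan_orientalis, Shigella_major} attaches to the tree at the node subtending ((Pan_orientalis,Shigella_major),Bufo_occidentalis).
The other lineage descending from that same node — the sister group — is the single tip Bufo_occidentalis.

Bufo_occidentalis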